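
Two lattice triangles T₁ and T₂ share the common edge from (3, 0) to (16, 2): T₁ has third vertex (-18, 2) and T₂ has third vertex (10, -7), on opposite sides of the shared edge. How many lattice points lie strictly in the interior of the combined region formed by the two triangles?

The union is the simple quadrilateral with vertices (3, 0), (-18, 2), (16, 2), (10, -7) in order.
By the shoelace formula, twice the signed area is |(3·2 − (-18)·0) + ((-18)·2 − 16·2) + (16·(-7) − 10·2) + (10·0 − 3·(-7))| = 173, so the area is 173/2.
The number of boundary lattice points is Σ gcd(|Δx|,|Δy|) = gcd(21,2) + gcd(34,0) + gcd(6,9) + gcd(7,7) = 1+34+3+7 = 45.
By Pick's theorem I = A − B/2 + 1 = 173/2 − 45/2 + 1 = 65.

65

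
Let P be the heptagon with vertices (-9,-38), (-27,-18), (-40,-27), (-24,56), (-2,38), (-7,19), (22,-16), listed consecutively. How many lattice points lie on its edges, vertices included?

9

The number of boundary lattice points is Σ gcd(|Δx|,|Δy|) = gcd(18,20) + gcd(13,9) + gcd(16,83) + gcd(22,18) + gcd(5,19) + gcd(29,35) + gcd(31,22) = 2+1+1+2+1+1+1 = 9.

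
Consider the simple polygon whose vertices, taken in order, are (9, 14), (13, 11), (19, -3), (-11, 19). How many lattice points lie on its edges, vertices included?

10

Along each edge there are gcd(|Δx|,|Δy|)+1 lattice points, so counting each shared vertex once the boundary has gcd(4,3) + gcd(6,14) + gcd(30,22) + gcd(20,5) = 1+2+2+5 = 10.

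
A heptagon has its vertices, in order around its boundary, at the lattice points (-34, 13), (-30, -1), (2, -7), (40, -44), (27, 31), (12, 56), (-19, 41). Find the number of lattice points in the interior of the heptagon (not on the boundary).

Using the shoelace formula, 2A = |((-34)·(-1) − (-30)·13) + ((-30)·(-7) − 2·(-1)) + (2·(-44) − 40·(-7)) + (40·31 − 27·(-44)) + (27·56 − 12·31) + (12·41 − (-19)·56) + ((-19)·13 − (-34)·41)| = 7099, so the area is 7099/2.
The number of boundary lattice points is Σ gcd(|Δx|,|Δy|) = gcd(4,14) + gcd(32,6) + gcd(38,37) + gcd(13,75) + gcd(15,25) + gcd(31,15) + gcd(15,28) = 2+2+1+1+5+1+1 = 13.
By Pick's theorem A = I + B/2 − 1, so I = 7099/2 − 13/2 + 1 = 3544.

3544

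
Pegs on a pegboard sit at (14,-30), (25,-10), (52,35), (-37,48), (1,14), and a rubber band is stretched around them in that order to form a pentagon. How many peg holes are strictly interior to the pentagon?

Using the shoelace formula, 2A = |[14·(-10) − 25·(-30)] + [25·35 − 52·(-10)] + [52·48 − (-37)·35] + [(-37)·14 − 1·48] + [1·(-30) − 14·14]| = 5004, so the area is 2502.
The number of boundary lattice points is Σ gcd(|Δx|,|Δy|) = gcd(11,20) + gcd(27,45) + gcd(89,13) + gcd(38,34) + gcd(13,44) = 1+9+1+2+1 = 14.
By Pick's theorem A = I + B/2 − 1, so I = 2502 − 14/2 + 1 = 2496.

2496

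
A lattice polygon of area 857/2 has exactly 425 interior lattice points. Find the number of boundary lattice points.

Pick's theorem gives A = I + B/2 − 1, so B = 2(A − I + 1) = 2(857/2 − 425 + 1) = 9.

9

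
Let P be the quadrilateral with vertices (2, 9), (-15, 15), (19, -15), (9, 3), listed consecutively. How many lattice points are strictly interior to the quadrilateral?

184

The shoelace formula gives twice the area as |[2·15 − (-15)·9] + [(-15)·(-15) − 19·15] + [19·3 − 9·(-15)] + [9·9 − 2·3]| = 372, so the area is 186.
Summing gcd(|Δx|,|Δy|) over the edges gives the boundary count: gcd(17,6) + gcd(34,30) + gcd(10,18) + gcd(7,6) = 1+2+2+1 = 6.
Pick's theorem gives I = A − B/2 + 1 = 186 − 6/2 + 1 = 184.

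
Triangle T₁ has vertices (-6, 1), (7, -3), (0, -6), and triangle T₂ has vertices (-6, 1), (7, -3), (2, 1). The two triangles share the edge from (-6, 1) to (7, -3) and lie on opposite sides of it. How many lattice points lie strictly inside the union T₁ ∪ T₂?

45

The union is the simple quadrilateral with vertices (-6, 1), (0, -6), (7, -3), (2, 1) in order.
Using the shoelace formula, 2A = |((-6)·(-6) − 0·1) + (0·(-3) − 7·(-6)) + (7·1 − 2·(-3)) + (2·1 − (-6)·1)| = 99, so the area is 49.5.
Summing gcd(|Δx|,|Δy|) over the edges gives the boundary count: gcd(6,7) + gcd(7,3) + gcd(5,4) + gcd(8,0) = 1+1+1+8 = 11.
By Pick's theorem I = A − B/2 + 1 = 49.5 − 11/2 + 1 = 45.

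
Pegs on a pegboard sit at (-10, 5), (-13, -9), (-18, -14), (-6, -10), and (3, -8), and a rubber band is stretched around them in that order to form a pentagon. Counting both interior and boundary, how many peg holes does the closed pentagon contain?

The shoelace formula gives twice the area as |((-10)·(-9) − (-13)·5) + ((-13)·(-14) − (-18)·(-9)) + ((-18)·(-10) − (-6)·(-14)) + ((-6)·(-8) − 3·(-10)) + (3·5 − (-10)·(-8))| = 284, so the area is 142.
The number of boundary lattice points is Σ gcd(|Δx|,|Δy|) = gcd(3,14) + gcd(5,5) + gcd(12,4) + gcd(9,2) + gcd(13,13) = 1+5+4+1+13 = 24.
Pick's theorem gives I = A − B/2 + 1 = 142 − 24/2 + 1 = 131, so the closed region contains I + B = 131 + 24 = 155 lattice points.

155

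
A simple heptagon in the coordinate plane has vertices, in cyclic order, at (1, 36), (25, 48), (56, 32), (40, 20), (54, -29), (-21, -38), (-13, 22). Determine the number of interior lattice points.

The shoelace formula gives twice the area as |[1·48 − 25·36] + [25·32 − 56·48] + [56·20 − 40·32] + [40·(-29) − 54·20] + [54·(-38) − (-21)·(-29)] + [(-21)·22 − (-13)·(-38)] + [(-13)·36 − 1·22]| = 9247, so the area is 4623.5.
The number of boundary lattice points is Σ gcd(|Δx|,|Δy|) = gcd(24,12) + gcd(31,16) + gcd(16,12) + gcd(14,49) + gcd(75,9) + gcd(8,60) + gcd(14,14) = 12+1+4+7+3+4+14 = 45.
By Pick's theorem A = I + B/2 − 1, so I = 4623.5 − 45/2 + 1 = 4602.

4602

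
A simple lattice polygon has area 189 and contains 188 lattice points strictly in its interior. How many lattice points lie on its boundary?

Pick's theorem gives A = I + B/2 − 1, so B = 2(A − I + 1) = 2(189 − 188 + 1) = 4.

4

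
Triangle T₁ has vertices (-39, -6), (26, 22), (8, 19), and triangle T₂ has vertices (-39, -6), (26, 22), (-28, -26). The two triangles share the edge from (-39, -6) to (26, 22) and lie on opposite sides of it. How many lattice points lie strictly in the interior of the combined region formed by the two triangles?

The union is the simple quadrilateral with vertices (-39, -6), (8, 19), (26, 22), (-28, -26) in order.
Using the shoelace formula, 2A = |[(-39)·19 − 8·(-6)] + [8·22 − 26·19] + [26·(-26) − (-28)·22] + [(-28)·(-6) − (-39)·(-26)]| = 1917, so the area is 1917/2.
Along each edge there are gcd(|Δx|,|Δy|)+1 lattice points, so counting each shared vertex once the boundary has gcd(47,25) + gcd(18,3) + gcd(54,48) + gcd(11,20) = 1+3+6+1 = 11.
By Pick's theorem I = A − B/2 + 1 = 1917/2 − 11/2 + 1 = 954.

954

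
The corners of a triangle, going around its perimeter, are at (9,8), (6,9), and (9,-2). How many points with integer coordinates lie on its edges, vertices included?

12

Summing gcd(|Δx|,|Δy|) over the edges gives the boundary count: gcd(3,1) + gcd(3,11) + gcd(0,10) = 1+1+10 = 12.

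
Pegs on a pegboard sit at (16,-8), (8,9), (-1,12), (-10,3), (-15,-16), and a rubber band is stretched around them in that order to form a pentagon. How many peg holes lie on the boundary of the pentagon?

The number of boundary lattice points is Σ gcd(|Δx|,|Δy|) = gcd(8,17) + gcd(9,3) + gcd(9,9) + gcd(5,19) + gcd(31,8) = 1+3+9+1+1 = 15.

15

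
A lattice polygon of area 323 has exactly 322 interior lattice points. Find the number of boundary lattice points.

4

Pick's theorem gives A = I + B/2 − 1, so B = 2(A − I + 1) = 2(323 − 322 + 1) = 4.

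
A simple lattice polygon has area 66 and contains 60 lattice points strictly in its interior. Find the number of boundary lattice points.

14

Pick's theorem gives A = I + B/2 − 1, so B = 2(A − I + 1) = 2(66 − 60 + 1) = 14.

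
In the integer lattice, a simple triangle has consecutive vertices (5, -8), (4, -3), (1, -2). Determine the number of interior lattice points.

Using the shoelace formula, 2A = |[5·(-3) − 4·(-8)] + [4·(-2) − 1·(-3)] + [1·(-8) − 5·(-2)]| = 14, so the area is 7.
Summing gcd(|Δx|,|Δy|) over the edges gives the boundary count: gcd(1,5) + gcd(3,1) + gcd(4,6) = 1+1+2 = 4.
Pick's theorem gives I = A − B/2 + 1 = 7 − 4/2 + 1 = 6.

6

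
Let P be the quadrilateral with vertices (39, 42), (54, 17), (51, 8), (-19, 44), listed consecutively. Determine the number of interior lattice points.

1074

The shoelace formula gives twice the area as |(39·17 − 54·42) + (54·8 − 51·17) + (51·44 − (-19)·8) + ((-19)·42 − 39·44)| = 2158, so the area is 1079.
The number of boundary lattice points is Σ gcd(|Δx|,|Δy|) = gcd(15,25) + gcd(3,9) + gcd(70,36) + gcd(58,2) = 5+3+2+2 = 12.
Pick's theorem gives I = A − B/2 + 1 = 1079 − 12/2 + 1 = 1074.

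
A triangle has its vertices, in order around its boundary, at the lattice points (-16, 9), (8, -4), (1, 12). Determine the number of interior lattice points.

Using the shoelace formula, 2A = |((-16)·(-4) − 8·9) + (8·12 − 1·(-4)) + (1·9 − (-16)·12)| = 293, so the area is 146.5.
Along each edge there are gcd(|Δx|,|Δy|)+1 lattice points, so counting each shared vertex once the boundary has gcd(24,13) + gcd(7,16) + gcd(17,3) = 1+1+1 = 3.
By Pick's theorem A = I + B/2 − 1, so I = 146.5 − 3/2 + 1 = 146.

146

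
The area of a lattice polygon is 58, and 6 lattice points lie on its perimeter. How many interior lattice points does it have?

Pick's theorem A = I + B/2 − 1 rearranges to I = A − B/2 + 1 = 58 − 6/2 + 1 = 56.

56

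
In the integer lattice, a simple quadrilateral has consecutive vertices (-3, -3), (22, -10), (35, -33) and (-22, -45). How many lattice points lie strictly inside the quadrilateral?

1323

Using the shoelace formula, 2A = |[(-3)·(-10) − 22·(-3)] + [22·(-33) − 35·(-10)] + [35·(-45) − (-22)·(-33)] + [(-22)·(-3) − (-3)·(-45)]| = 2650, so the area is 1325.
The number of boundary lattice points is Σ gcd(|Δx|,|Δy|) = gcd(25,7) + gcd(13,23) + gcd(57,12) + gcd(19,42) = 1+1+3+1 = 6.
By Pick's theorem A = I + B/2 − 1, so I = 1325 − 6/2 + 1 = 1323.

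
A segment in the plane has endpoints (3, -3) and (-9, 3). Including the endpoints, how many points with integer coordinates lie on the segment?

7

The number of lattice points on a segment between lattice points is gcd(|Δx|,|Δy|) + 1 = gcd(12,6) + 1 = 6 + 1 = 7.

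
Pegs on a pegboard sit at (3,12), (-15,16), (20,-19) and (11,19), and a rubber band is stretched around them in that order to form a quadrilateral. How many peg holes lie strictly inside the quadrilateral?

The shoelace formula gives twice the area as |[3·16 − (-15)·12] + [(-15)·(-19) − 20·16] + [20·19 − 11·(-19)] + [11·12 − 3·19]| = 857, so the area is 428.5.
Summing gcd(|Δx|,|Δy|) over the edges gives the boundary count: gcd(18,4) + gcd(35,35) + gcd(9,38) + gcd(8,7) = 2+35+1+1 = 39.
By Pick's theorem A = I + B/2 − 1, so I = 428.5 − 39/2 + 1 = 410.

410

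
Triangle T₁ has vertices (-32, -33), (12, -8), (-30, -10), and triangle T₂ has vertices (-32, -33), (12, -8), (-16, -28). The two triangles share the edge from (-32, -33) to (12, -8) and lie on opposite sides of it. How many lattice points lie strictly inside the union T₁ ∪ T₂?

The union is the simple quadrilateral with vertices (-32, -33), (-30, -10), (12, -8), (-16, -28) in order.
Using the shoelace formula, 2A = |[(-32)·(-10) − (-30)·(-33)] + [(-30)·(-8) − 12·(-10)] + [12·(-28) − (-16)·(-8)] + [(-16)·(-33) − (-32)·(-28)]| = 1142, so the area is 571.
Along each edge there are gcd(|Δx|,|Δy|)+1 lattice points, so counting each shared vertex once the boundary has gcd(2,23) + gcd(42,2) + gcd(28,20) + gcd(16,5) = 1+2+4+1 = 8.
By Pick's theorem I = A − B/2 + 1 = 571 − 8/2 + 1 = 568.

568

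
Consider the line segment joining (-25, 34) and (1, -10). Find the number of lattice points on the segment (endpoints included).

3

The number of lattice points on a segment between lattice points is gcd(|Δx|,|Δy|) + 1 = gcd(26,44) + 1 = 2 + 1 = 3.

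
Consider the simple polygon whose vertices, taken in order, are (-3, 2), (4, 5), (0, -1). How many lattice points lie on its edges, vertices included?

Summing gcd(|Δx|,|Δy|) over the edges gives the boundary count: gcd(7,3) + gcd(4,6) + gcd(3,3) = 1+2+3 = 6.

6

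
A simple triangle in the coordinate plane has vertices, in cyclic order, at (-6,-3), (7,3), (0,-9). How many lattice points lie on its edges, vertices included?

8

Along each edge there are gcd(|Δx|,|Δy|)+1 lattice points, so counting each shared vertex once the boundary has gcd(13,6) + gcd(7,12) + gcd(6,6) = 1+1+6 = 8.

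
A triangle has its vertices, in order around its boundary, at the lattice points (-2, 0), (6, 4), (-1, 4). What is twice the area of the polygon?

28

By the shoelace formula, twice the signed area is |[(-2)·4 − 6·0] + [6·4 − (-1)·4] + [(-1)·0 − (-2)·4]| = 28, so the area is 14.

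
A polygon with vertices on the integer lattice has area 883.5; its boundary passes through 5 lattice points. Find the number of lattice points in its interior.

From Pick's theorem, I = A − B/2 + 1 = 883.5 − 5/2 + 1 = 882.

882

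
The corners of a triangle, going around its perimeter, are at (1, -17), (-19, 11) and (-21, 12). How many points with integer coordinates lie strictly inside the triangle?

The shoelace formula gives twice the area as |[1·11 − (-19)·(-17)] + [(-19)·12 − (-21)·11] + [(-21)·(-17) − 1·12]| = 36, so the area is 18.
Along each edge there are gcd(|Δx|,|Δy|)+1 lattice points, so counting each shared vertex once the boundary has gcd(20,28) + gcd(2,1) + gcd(22,29) = 4+1+1 = 6.
Pick's theorem gives I = A − B/2 + 1 = 18 − 6/2 + 1 = 16.

16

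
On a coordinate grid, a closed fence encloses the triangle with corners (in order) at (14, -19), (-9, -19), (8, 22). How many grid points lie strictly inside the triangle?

By the shoelace formula, twice the signed area is |(14·(-19) − (-9)·(-19)) + ((-9)·22 − 8·(-19)) + (8·(-19) − 14·22)| = 943, so the area is 471.5.
Along each edge there are gcd(|Δx|,|Δy|)+1 lattice points, so counting each shared vertex once the boundary has gcd(23,0) + gcd(17,41) + gcd(6,41) = 23+1+1 = 25.
By Pick's theorem A = I + B/2 − 1, so I = 471.5 − 25/2 + 1 = 460.

460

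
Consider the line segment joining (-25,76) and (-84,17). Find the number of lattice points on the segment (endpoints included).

The number of lattice points on a segment between lattice points is gcd(|Δx|,|Δy|) + 1 = gcd(59,59) + 1 = 59 + 1 = 60.

60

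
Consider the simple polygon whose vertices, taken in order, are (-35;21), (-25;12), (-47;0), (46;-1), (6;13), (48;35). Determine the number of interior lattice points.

1566

By the shoelace formula, twice the signed area is |((-35)·12 − (-25)·21) + ((-25)·0 − (-47)·12) + ((-47)·(-1) − 46·0) + (46·13 − 6·(-1)) + (6·35 − 48·13) + (48·21 − (-35)·35)| = 3139, so the area is 1569.5.
Summing gcd(|Δx|,|Δy|) over the edges gives the boundary count: gcd(10,9) + gcd(22,12) + gcd(93,1) + gcd(40,14) + gcd(42,22) + gcd(83,14) = 1+2+1+2+2+1 = 9.
By Pick's theorem A = I + B/2 − 1, so I = 1569.5 − 9/2 + 1 = 1566.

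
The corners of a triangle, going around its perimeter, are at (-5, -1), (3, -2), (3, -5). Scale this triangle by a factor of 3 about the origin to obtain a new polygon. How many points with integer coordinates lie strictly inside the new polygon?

97

By the shoelace formula, twice the signed area is |((-5)·(-2) − 3·(-1)) + (3·(-5) − 3·(-2)) + (3·(-1) − (-5)·(-5))| = 24, so the area is 12.
The number of boundary lattice points is Σ gcd(|Δx|,|Δy|) = gcd(8,1) + gcd(0,3) + gcd(8,4) = 1+3+4 = 8.
Scaling by 3 multiplies the area by 3² = 9 (so the new area is 108) and multiplies the boundary lattice-point count by 3, giving 24.
By Pick's theorem, the interior count of the dilated polygon is 108 − 24/2 + 1 = 97.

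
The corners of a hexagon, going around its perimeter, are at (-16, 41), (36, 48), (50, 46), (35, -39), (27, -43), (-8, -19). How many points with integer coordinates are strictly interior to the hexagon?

4237

The shoelace formula gives twice the area as |((-16)·48 − 36·41) + (36·46 − 50·48) + (50·(-39) − 35·46) + (35·(-43) − 27·(-39)) + (27·(-19) − (-8)·(-43)) + ((-8)·41 − (-16)·(-19))| = 8489, so the area is 8489/2.
Summing gcd(|Δx|,|Δy|) over the edges gives the boundary count: gcd(52,7) + gcd(14,2) + gcd(15,85) + gcd(8,4) + gcd(35,24) + gcd(8,60) = 1+2+5+4+1+4 = 17.
Pick's theorem gives I = A − B/2 + 1 = 8489/2 − 17/2 + 1 = 4237.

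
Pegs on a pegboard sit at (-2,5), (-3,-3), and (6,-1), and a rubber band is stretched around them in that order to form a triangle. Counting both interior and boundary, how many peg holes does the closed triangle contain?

The shoelace formula gives twice the area as |((-2)·(-3) − (-3)·5) + ((-3)·(-1) − 6·(-3)) + (6·5 − (-2)·(-1))| = 70, so the area is 35.
The number of boundary lattice points is Σ gcd(|Δx|,|Δy|) = gcd(1,8) + gcd(9,2) + gcd(8,6) = 1+1+2 = 4.
Pick's theorem gives I = A − B/2 + 1 = 35 − 4/2 + 1 = 34, so the closed region contains I + B = 34 + 4 = 38 lattice points.

38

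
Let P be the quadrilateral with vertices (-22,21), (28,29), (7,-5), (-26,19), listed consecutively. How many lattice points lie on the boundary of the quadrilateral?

Along each edge there are gcd(|Δx|,|Δy|)+1 lattice points, so counting each shared vertex once the boundary has gcd(50,8) + gcd(21,34) + gcd(33,24) + gcd(4,2) = 2+1+3+2 = 8.

8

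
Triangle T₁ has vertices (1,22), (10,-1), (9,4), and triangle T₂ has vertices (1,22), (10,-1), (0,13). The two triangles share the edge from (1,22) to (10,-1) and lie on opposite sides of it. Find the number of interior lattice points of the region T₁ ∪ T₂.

61

The union is the simple quadrilateral with vertices (1,22), (9,4), (10,-1), (0,13) in order.
Using the shoelace formula, 2A = |[1·4 − 9·22] + [9·(-1) − 10·4] + [10·13 − 0·(-1)] + [0·22 − 1·13]| = 126, so the area is 63.
The number of boundary lattice points is Σ gcd(|Δx|,|Δy|) = gcd(8,18) + gcd(1,5) + gcd(10,14) + gcd(1,9) = 2+1+2+1 = 6.
By Pick's theorem I = A − B/2 + 1 = 63 − 6/2 + 1 = 61.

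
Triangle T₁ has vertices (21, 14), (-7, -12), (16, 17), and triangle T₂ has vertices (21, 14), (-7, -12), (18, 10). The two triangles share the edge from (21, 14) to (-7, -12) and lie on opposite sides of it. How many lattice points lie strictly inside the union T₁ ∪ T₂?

The union is the simple quadrilateral with vertices (21, 14), (16, 17), (-7, -12), (18, 10) in order.
By the shoelace formula, twice the signed area is |(21·17 − 16·14) + (16·(-12) − (-7)·17) + ((-7)·10 − 18·(-12)) + (18·14 − 21·10)| = 248, so the area is 124.
The number of boundary lattice points is Σ gcd(|Δx|,|Δy|) = gcd(5,3) + gcd(23,29) + gcd(25,22) + gcd(3,4) = 1+1+1+1 = 4.
By Pick's theorem I = A − B/2 + 1 = 124 − 4/2 + 1 = 123.

123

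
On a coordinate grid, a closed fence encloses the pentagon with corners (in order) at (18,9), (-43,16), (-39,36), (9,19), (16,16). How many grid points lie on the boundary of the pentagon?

Along each edge there are gcd(|Δx|,|Δy|)+1 lattice points, so counting each shared vertex once the boundary has gcd(61,7) + gcd(4,20) + gcd(48,17) + gcd(7,3) + gcd(2,7) = 1+4+1+1+1 = 8.

8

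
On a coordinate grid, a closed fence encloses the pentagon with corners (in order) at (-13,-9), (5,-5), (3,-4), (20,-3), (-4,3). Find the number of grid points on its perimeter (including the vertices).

The number of boundary lattice points is Σ gcd(|Δx|,|Δy|) = gcd(18,4) + gcd(2,1) + gcd(17,1) + gcd(24,6) + gcd(9,12) = 2+1+1+6+3 = 13.

13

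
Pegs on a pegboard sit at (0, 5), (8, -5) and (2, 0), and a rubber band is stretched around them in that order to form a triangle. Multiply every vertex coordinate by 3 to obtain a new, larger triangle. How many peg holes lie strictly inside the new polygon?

By the shoelace formula, twice the signed area is |[0·(-5) − 8·5] + [8·0 − 2·(-5)] + [2·5 − 0·0]| = 20, so the area is 10.
Summing gcd(|Δx|,|Δy|) over the edges gives the boundary count: gcd(8,10) + gcd(6,5) + gcd(2,5) = 2+1+1 = 4.
Scaling by 3 multiplies the area by 3² = 9 (so the new area is 90) and multiplies the boundary lattice-point count by 3, giving 12.
By Pick's theorem, the interior count of the dilated polygon is 90 − 12/2 + 1 = 85.

85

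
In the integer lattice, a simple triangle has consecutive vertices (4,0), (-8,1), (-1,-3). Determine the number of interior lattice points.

20

The shoelace formula gives twice the area as |(4·1 − (-8)·0) + ((-8)·(-3) − (-1)·1) + ((-1)·0 − 4·(-3))| = 41, so the area is 20.5.
Along each edge there are gcd(|Δx|,|Δy|)+1 lattice points, so counting each shared vertex once the boundary has gcd(12,1) + gcd(7,4) + gcd(5,3) = 1+1+1 = 3.
Pick's theorem gives I = A − B/2 + 1 = 20.5 − 3/2 + 1 = 20.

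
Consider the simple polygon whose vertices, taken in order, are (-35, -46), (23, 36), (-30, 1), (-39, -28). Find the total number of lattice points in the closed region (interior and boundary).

1301

The shoelace formula gives twice the area as |[(-35)·36 − 23·(-46)] + [23·1 − (-30)·36] + [(-30)·(-28) − (-39)·1] + [(-39)·(-46) − (-35)·(-28)]| = 2594, so the area is 1297.
Along each edge there are gcd(|Δx|,|Δy|)+1 lattice points, so counting each shared vertex once the boundary has gcd(58,82) + gcd(53,35) + gcd(9,29) + gcd(4,18) = 2+1+1+2 = 6.
Pick's theorem gives I = A − B/2 + 1 = 1297 − 6/2 + 1 = 1295, so the closed region contains I + B = 1295 + 6 = 1301 lattice points.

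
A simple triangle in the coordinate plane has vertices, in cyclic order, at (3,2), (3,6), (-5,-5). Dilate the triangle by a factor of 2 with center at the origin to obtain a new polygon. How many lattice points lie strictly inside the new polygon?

The shoelace formula gives twice the area as |[3·6 − 3·2] + [3·(-5) − (-5)·6] + [(-5)·2 − 3·(-5)]| = 32, so the area is 16.
The number of boundary lattice points is Σ gcd(|Δx|,|Δy|) = gcd(0,4) + gcd(8,11) + gcd(8,7) = 4+1+1 = 6.
Scaling by 2 multiplies the area by 2² = 4 (so the new area is 64) and multiplies the boundary lattice-point count by 2, giving 12.
By Pick's theorem, the interior count of the dilated polygon is 64 − 12/2 + 1 = 59.

59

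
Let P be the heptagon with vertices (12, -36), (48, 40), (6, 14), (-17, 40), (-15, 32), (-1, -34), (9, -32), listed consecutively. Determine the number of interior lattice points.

By the shoelace formula, twice the signed area is |(12·40 − 48·(-36)) + (48·14 − 6·40) + (6·40 − (-17)·14) + ((-17)·32 − (-15)·40) + ((-15)·(-34) − (-1)·32) + ((-1)·(-32) − 9·(-34)) + (9·(-36) − 12·(-32))| = 4114, so the area is 2057.
Summing gcd(|Δx|,|Δy|) over the edges gives the boundary count: gcd(36,76) + gcd(42,26) + gcd(23,26) + gcd(2,8) + gcd(14,66) + gcd(10,2) + gcd(3,4) = 4+2+1+2+2+2+1 = 14.
By Pick's theorem A = I + B/2 − 1, so I = 2057 − 14/2 + 1 = 2051.

2051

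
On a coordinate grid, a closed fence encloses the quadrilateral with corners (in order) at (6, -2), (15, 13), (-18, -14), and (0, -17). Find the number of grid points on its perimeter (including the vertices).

12

The number of boundary lattice points is Σ gcd(|Δx|,|Δy|) = gcd(9,15) + gcd(33,27) + gcd(18,3) + gcd(6,15) = 3+3+3+3 = 12.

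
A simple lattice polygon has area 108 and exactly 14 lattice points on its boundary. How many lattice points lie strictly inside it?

102

Pick's theorem A = I + B/2 − 1 rearranges to I = A − B/2 + 1 = 108 − 14/2 + 1 = 102.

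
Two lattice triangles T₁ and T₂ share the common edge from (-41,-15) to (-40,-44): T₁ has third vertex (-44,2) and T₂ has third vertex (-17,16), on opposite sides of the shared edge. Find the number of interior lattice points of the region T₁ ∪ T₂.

The union is the simple quadrilateral with vertices (-41,-15), (-44,2), (-40,-44), (-17,16) in order.
The shoelace formula gives twice the area as |((-41)·2 − (-44)·(-15)) + ((-44)·(-44) − (-40)·2) + ((-40)·16 − (-17)·(-44)) + ((-17)·(-15) − (-41)·16)| = 797, so the area is 398.5.
Summing gcd(|Δx|,|Δy|) over the edges gives the boundary count: gcd(3,17) + gcd(4,46) + gcd(23,60) + gcd(24,31) = 1+2+1+1 = 5.
By Pick's theorem I = A − B/2 + 1 = 398.5 − 5/2 + 1 = 397.

397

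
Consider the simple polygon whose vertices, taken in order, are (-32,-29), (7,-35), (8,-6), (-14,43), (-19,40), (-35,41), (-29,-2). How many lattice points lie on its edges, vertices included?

The number of boundary lattice points is Σ gcd(|Δx|,|Δy|) = gcd(39,6) + gcd(1,29) + gcd(22,49) + gcd(5,3) + gcd(16,1) + gcd(6,43) + gcd(3,27) = 3+1+1+1+1+1+3 = 11.

11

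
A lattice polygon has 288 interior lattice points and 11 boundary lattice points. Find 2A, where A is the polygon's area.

585

Pick's theorem states A = I + B/2 − 1, so A = 288 + 11/2 − 1 = 585/2.
Hence 2A = 585.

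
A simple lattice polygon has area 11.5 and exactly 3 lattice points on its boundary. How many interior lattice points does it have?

From Pick's theorem, I = A − B/2 + 1 = 11.5 − 3/2 + 1 = 11.

11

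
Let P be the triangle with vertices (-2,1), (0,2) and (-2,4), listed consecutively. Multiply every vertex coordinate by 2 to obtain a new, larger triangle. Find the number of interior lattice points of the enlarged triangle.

By the shoelace formula, twice the signed area is |[(-2)·2 − 0·1] + [0·4 − (-2)·2] + [(-2)·1 − (-2)·4]| = 6, so the area is 3.
The number of boundary lattice points is Σ gcd(|Δx|,|Δy|) = gcd(2,1) + gcd(2,2) + gcd(0,3) = 1+2+3 = 6.
Scaling by 2 multiplies the area by 2² = 4 (so the new area is 12) and multiplies the boundary lattice-point count by 2, giving 12.
By Pick's theorem, the interior count of the dilated polygon is 12 − 12/2 + 1 = 7.

7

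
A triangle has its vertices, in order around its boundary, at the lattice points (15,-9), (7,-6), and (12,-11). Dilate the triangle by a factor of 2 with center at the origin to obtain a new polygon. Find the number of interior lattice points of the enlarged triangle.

44

By the shoelace formula, twice the signed area is |(15·(-6) − 7·(-9)) + (7·(-11) − 12·(-6)) + (12·(-9) − 15·(-11))| = 25, so the area is 25/2.
Along each edge there are gcd(|Δx|,|Δy|)+1 lattice points, so counting each shared vertex once the boundary has gcd(8,3) + gcd(5,5) + gcd(3,2) = 1+5+1 = 7.
Scaling by 2 multiplies the area by 2² = 4 (so the new area is 50) and multiplies the boundary lattice-point count by 2, giving 14.
By Pick's theorem, the interior count of the dilated polygon is 50 − 14/2 + 1 = 44.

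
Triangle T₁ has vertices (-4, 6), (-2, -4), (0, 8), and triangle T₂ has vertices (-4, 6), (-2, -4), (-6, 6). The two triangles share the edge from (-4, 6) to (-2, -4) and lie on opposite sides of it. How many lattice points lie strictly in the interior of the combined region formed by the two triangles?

29

The union is the simple quadrilateral with vertices (-4, 6), (0, 8), (-2, -4), (-6, 6) in order.
Using the shoelace formula, 2A = |[(-4)·8 − 0·6] + [0·(-4) − (-2)·8] + [(-2)·6 − (-6)·(-4)] + [(-6)·6 − (-4)·6]| = 64, so the area is 32.
Along each edge there are gcd(|Δx|,|Δy|)+1 lattice points, so counting each shared vertex once the boundary has gcd(4,2) + gcd(2,12) + gcd(4,10) + gcd(2,0) = 2+2+2+2 = 8.
By Pick's theorem I = A − B/2 + 1 = 32 − 8/2 + 1 = 29.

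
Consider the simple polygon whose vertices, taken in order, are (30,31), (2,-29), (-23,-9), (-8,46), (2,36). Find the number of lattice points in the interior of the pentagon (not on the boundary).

2061

Using the shoelace formula, 2A = |(30·(-29) − 2·31) + (2·(-9) − (-23)·(-29)) + ((-23)·46 − (-8)·(-9)) + ((-8)·36 − 2·46) + (2·31 − 30·36)| = 4145, so the area is 4145/2.
Along each edge there are gcd(|Δx|,|Δy|)+1 lattice points, so counting each shared vertex once the boundary has gcd(28,60) + gcd(25,20) + gcd(15,55) + gcd(10,10) + gcd(28,5) = 4+5+5+10+1 = 25.
By Pick's theorem A = I + B/2 − 1, so I = 4145/2 − 25/2 + 1 = 2061.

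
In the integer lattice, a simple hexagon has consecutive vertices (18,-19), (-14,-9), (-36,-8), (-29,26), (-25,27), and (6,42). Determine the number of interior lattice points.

2009

The shoelace formula gives twice the area as |[18·(-9) − (-14)·(-19)] + [(-14)·(-8) − (-36)·(-9)] + [(-36)·26 − (-29)·(-8)] + [(-29)·27 − (-25)·26] + [(-25)·42 − 6·27] + [6·(-19) − 18·42]| = 4023, so the area is 4023/2.
Along each edge there are gcd(|Δx|,|Δy|)+1 lattice points, so counting each shared vertex once the boundary has gcd(32,10) + gcd(22,1) + gcd(7,34) + gcd(4,1) + gcd(31,15) + gcd(12,61) = 2+1+1+1+1+1 = 7.
By Pick's theorem A = I + B/2 − 1, so I = 4023/2 − 7/2 + 1 = 2009.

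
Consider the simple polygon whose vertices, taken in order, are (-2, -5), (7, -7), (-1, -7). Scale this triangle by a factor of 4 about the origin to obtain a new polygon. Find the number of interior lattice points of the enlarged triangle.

109

Using the shoelace formula, 2A = |((-2)·(-7) − 7·(-5)) + (7·(-7) − (-1)·(-7)) + ((-1)·(-5) − (-2)·(-7))| = 16, so the area is 8.
Summing gcd(|Δx|,|Δy|) over the edges gives the boundary count: gcd(9,2) + gcd(8,0) + gcd(1,2) = 1+8+1 = 10.
Scaling by 4 multiplies the area by 4² = 16 (so the new area is 128) and multiplies the boundary lattice-point count by 4, giving 40.
By Pick's theorem, the interior count of the dilated polygon is 128 − 40/2 + 1 = 109.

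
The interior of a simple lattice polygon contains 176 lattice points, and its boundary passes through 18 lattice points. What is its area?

184

Pick's theorem states A = I + B/2 − 1, so A = 176 + 18/2 − 1 = 184.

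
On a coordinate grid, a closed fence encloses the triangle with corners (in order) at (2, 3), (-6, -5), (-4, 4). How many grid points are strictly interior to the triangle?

24

The shoelace formula gives twice the area as |[2·(-5) − (-6)·3] + [(-6)·4 − (-4)·(-5)] + [(-4)·3 − 2·4]| = 56, so the area is 28.
Summing gcd(|Δx|,|Δy|) over the edges gives the boundary count: gcd(8,8) + gcd(2,9) + gcd(6,1) = 8+1+1 = 10.
By Pick's theorem A = I + B/2 − 1, so I = 28 − 10/2 + 1 = 24.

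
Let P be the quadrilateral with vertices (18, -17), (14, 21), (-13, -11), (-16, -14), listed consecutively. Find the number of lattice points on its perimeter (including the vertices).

Summing gcd(|Δx|,|Δy|) over the edges gives the boundary count: gcd(4,38) + gcd(27,32) + gcd(3,3) + gcd(34,3) = 2+1+3+1 = 7.

7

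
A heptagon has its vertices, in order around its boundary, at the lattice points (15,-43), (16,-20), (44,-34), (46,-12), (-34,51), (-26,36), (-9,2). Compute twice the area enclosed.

By the shoelace formula, twice the signed area is |[15·(-20) − 16·(-43)] + [16·(-34) − 44·(-20)] + [44·(-12) − 46·(-34)] + [46·51 − (-34)·(-12)] + [(-34)·36 − (-26)·51] + [(-26)·2 − (-9)·36] + [(-9)·(-43) − 15·2]| = 4429, so the area is 2214.5.

4429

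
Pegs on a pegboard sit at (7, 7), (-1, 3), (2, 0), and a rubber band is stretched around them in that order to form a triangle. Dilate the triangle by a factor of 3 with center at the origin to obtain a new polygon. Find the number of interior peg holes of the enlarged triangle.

Using the shoelace formula, 2A = |(7·3 − (-1)·7) + ((-1)·0 − 2·3) + (2·7 − 7·0)| = 36, so the area is 18.
Summing gcd(|Δx|,|Δy|) over the edges gives the boundary count: gcd(8,4) + gcd(3,3) + gcd(5,7) = 4+3+1 = 8.
Scaling by 3 multiplies the area by 3² = 9 (so the new area is 162) and multiplies the boundary lattice-point count by 3, giving 24.
By Pick's theorem, the interior count of the dilated polygon is 162 − 24/2 + 1 = 151.

151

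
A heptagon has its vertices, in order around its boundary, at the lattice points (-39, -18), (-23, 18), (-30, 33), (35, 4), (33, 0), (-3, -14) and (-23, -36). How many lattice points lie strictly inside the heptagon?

The shoelace formula gives twice the area as |[(-39)·18 − (-23)·(-18)] + [(-23)·33 − (-30)·18] + [(-30)·4 − 35·33] + [35·0 − 33·4] + [33·(-14) − (-3)·0] + [(-3)·(-36) − (-23)·(-14)] + [(-23)·(-18) − (-39)·(-36)]| = 4408, so the area is 2204.
Along each edge there are gcd(|Δx|,|Δy|)+1 lattice points, so counting each shared vertex once the boundary has gcd(16,36) + gcd(7,15) + gcd(65,29) + gcd(2,4) + gcd(36,14) + gcd(20,22) + gcd(16,18) = 4+1+1+2+2+2+2 = 14.
Pick's theorem gives I = A − B/2 + 1 = 2204 − 14/2 + 1 = 2198.

2198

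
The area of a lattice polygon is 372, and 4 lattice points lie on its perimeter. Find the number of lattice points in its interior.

371

From Pick's theorem, I = A − B/2 + 1 = 372 − 4/2 + 1 = 371.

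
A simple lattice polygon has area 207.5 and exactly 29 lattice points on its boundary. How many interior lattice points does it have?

From Pick's theorem, I = A − B/2 + 1 = 207.5 − 29/2 + 1 = 194.

194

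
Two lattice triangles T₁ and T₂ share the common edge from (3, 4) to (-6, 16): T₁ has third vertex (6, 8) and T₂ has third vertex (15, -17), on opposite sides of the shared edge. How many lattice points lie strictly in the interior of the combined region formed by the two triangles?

The union is the simple quadrilateral with vertices (3, 4), (6, 8), (-6, 16), (15, -17) in order.
Using the shoelace formula, 2A = |(3·8 − 6·4) + (6·16 − (-6)·8) + ((-6)·(-17) − 15·16) + (15·4 − 3·(-17))| = 117, so the area is 117/2.
Along each edge there are gcd(|Δx|,|Δy|)+1 lattice points, so counting each shared vertex once the boundary has gcd(3,4) + gcd(12,8) + gcd(21,33) + gcd(12,21) = 1+4+3+3 = 11.
By Pick's theorem I = A − B/2 + 1 = 117/2 − 11/2 + 1 = 54.

54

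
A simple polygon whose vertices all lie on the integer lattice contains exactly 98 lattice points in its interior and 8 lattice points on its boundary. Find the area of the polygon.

Pick's theorem states A = I + B/2 − 1, so A = 98 + 8/2 − 1 = 101.

101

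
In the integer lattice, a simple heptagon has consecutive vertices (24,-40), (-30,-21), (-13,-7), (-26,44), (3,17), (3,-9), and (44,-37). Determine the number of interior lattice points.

By the shoelace formula, twice the signed area is |(24·(-21) − (-30)·(-40)) + ((-30)·(-7) − (-13)·(-21)) + ((-13)·44 − (-26)·(-7)) + ((-26)·17 − 3·44) + (3·(-9) − 3·17) + (3·(-37) − 44·(-9)) + (44·(-40) − 24·(-37))| = 3760, so the area is 1880.
Along each edge there are gcd(|Δx|,|Δy|)+1 lattice points, so counting each shared vertex once the boundary has gcd(54,19) + gcd(17,14) + gcd(13,51) + gcd(29,27) + gcd(0,26) + gcd(41,28) + gcd(20,3) = 1+1+1+1+26+1+1 = 32.
Pick's theorem gives I = A − B/2 + 1 = 1880 − 32/2 + 1 = 1865.

1865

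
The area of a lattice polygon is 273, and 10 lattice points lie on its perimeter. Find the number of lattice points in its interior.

269

Pick's theorem A = I + B/2 − 1 rearranges to I = A − B/2 + 1 = 273 − 10/2 + 1 = 269.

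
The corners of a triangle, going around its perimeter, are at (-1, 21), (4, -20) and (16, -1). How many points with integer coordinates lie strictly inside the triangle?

Using the shoelace formula, 2A = |[(-1)·(-20) − 4·21] + [4·(-1) − 16·(-20)] + [16·21 − (-1)·(-1)]| = 587, so the area is 587/2.
Summing gcd(|Δx|,|Δy|) over the edges gives the boundary count: gcd(5,41) + gcd(12,19) + gcd(17,22) = 1+1+1 = 3.
Pick's theorem gives I = A − B/2 + 1 = 587/2 − 3/2 + 1 = 293.

293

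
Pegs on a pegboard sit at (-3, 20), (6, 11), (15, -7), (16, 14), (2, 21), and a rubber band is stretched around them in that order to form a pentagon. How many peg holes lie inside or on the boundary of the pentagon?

201

The shoelace formula gives twice the area as |((-3)·11 − 6·20) + (6·(-7) − 15·11) + (15·14 − 16·(-7)) + (16·21 − 2·14) + (2·20 − (-3)·21)| = 373, so the area is 186.5.
Along each edge there are gcd(|Δx|,|Δy|)+1 lattice points, so counting each shared vertex once the boundary has gcd(9,9) + gcd(9,18) + gcd(1,21) + gcd(14,7) + gcd(5,1) = 9+9+1+7+1 = 27.
Pick's theorem gives I = A − B/2 + 1 = 186.5 − 27/2 + 1 = 174, so the closed region contains I + B = 174 + 27 = 201 lattice points.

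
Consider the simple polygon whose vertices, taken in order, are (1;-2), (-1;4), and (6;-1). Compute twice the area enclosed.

32

The shoelace formula gives twice the area as |(1·4 − (-1)·(-2)) + ((-1)·(-1) − 6·4) + (6·(-2) − 1·(-1))| = 32, so the area is 16.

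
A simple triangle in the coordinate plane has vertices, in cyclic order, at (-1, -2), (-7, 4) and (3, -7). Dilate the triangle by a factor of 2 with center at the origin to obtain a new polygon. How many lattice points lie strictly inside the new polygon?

5

Using the shoelace formula, 2A = |[(-1)·4 − (-7)·(-2)] + [(-7)·(-7) − 3·4] + [3·(-2) − (-1)·(-7)]| = 6, so the area is 3.
The number of boundary lattice points is Σ gcd(|Δx|,|Δy|) = gcd(6,6) + gcd(10,11) + gcd(4,5) = 6+1+1 = 8.
Scaling by 2 multiplies the area by 2² = 4 (so the new area is 12) and multiplies the boundary lattice-point count by 2, giving 16.
By Pick's theorem, the interior count of the dilated polygon is 12 − 16/2 + 1 = 5.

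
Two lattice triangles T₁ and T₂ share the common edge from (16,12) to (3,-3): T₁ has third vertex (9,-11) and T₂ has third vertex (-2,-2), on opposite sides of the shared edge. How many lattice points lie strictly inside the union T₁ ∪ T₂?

The union is the simple quadrilateral with vertices (16,12), (9,-11), (3,-3), (-2,-2) in order.
The shoelace formula gives twice the area as |(16·(-11) − 9·12) + (9·(-3) − 3·(-11)) + (3·(-2) − (-2)·(-3)) + ((-2)·12 − 16·(-2))| = 282, so the area is 141.
Summing gcd(|Δx|,|Δy|) over the edges gives the boundary count: gcd(7,23) + gcd(6,8) + gcd(5,1) + gcd(18,14) = 1+2+1+2 = 6.
By Pick's theorem I = A − B/2 + 1 = 141 − 6/2 + 1 = 139.

139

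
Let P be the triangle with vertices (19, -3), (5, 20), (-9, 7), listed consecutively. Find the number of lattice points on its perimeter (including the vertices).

Summing gcd(|Δx|,|Δy|) over the edges gives the boundary count: gcd(14,23) + gcd(14,13) + gcd(28,10) = 1+1+2 = 4.

4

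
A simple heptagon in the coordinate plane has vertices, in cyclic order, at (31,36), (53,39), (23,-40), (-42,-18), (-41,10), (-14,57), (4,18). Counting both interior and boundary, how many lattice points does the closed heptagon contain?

5039

The shoelace formula gives twice the area as |[31·39 − 53·36] + [53·(-40) − 23·39] + [23·(-18) − (-42)·(-40)] + [(-42)·10 − (-41)·(-18)] + [(-41)·57 − (-14)·10] + [(-14)·18 − 4·57] + [4·36 − 31·18]| = 10059, so the area is 10059/2.
Summing gcd(|Δx|,|Δy|) over the edges gives the boundary count: gcd(22,3) + gcd(30,79) + gcd(65,22) + gcd(1,28) + gcd(27,47) + gcd(18,39) + gcd(27,18) = 1+1+1+1+1+3+9 = 17.
Pick's theorem gives I = A − B/2 + 1 = 10059/2 − 17/2 + 1 = 5022, so the closed region contains I + B = 5022 + 17 = 5039 lattice points.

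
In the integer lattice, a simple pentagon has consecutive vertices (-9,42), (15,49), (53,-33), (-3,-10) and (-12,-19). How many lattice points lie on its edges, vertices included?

14

Along each edge there are gcd(|Δx|,|Δy|)+1 lattice points, so counting each shared vertex once the boundary has gcd(24,7) + gcd(38,82) + gcd(56,23) + gcd(9,9) + gcd(3,61) = 1+2+1+9+1 = 14.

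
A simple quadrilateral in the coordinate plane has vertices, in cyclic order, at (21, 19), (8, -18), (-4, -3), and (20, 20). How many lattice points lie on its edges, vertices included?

6

Summing gcd(|Δx|,|Δy|) over the edges gives the boundary count: gcd(13,37) + gcd(12,15) + gcd(24,23) + gcd(1,1) = 1+3+1+1 = 6.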